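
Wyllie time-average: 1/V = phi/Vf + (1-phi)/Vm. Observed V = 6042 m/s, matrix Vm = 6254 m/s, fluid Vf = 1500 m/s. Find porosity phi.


1/V - 1/Vm = 1/6042 - 1/6254 = 5.61e-06
1/Vf - 1/Vm = 1/1500 - 1/6254 = 0.00050677
phi = 5.61e-06 / 0.00050677 = 0.0111

0.0111


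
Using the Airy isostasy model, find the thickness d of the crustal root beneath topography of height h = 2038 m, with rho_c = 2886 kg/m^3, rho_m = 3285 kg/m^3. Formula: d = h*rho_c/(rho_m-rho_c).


rho_m - rho_c = 3285 - 2886 = 399
d = 2038 * 2886 / 399
= 5881668 / 399
= 14741.02 m

14741.02


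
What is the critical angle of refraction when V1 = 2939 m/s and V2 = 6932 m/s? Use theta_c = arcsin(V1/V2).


V1/V2 = 2939/6932 = 0.423976
theta_c = arcsin(0.423976) = 25.0858 degrees

25.0858


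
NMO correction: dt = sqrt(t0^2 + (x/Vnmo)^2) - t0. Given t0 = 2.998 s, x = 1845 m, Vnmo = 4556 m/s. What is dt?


x/Vnmo = 1845/4556 = 0.40496
(x/Vnmo)^2 = 0.163993
t0^2 = 8.988004
sqrt(8.988004 + 0.163993) = 3.025227
dt = 3.025227 - 2.998 = 0.027227

0.027227


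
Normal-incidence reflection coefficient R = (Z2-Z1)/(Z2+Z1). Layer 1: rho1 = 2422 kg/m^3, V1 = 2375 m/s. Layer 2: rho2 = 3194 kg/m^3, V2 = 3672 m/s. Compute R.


Z1 = 2422 * 2375 = 5752250
Z2 = 3194 * 3672 = 11728368
R = (11728368 - 5752250) / (11728368 + 5752250) = 5976118 / 17480618 = 0.3419

0.3419


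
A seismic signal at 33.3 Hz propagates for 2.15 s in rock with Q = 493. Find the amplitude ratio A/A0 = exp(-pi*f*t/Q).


pi*f*t/Q = pi*33.3*2.15/493 = 0.456232
A/A0 = exp(-0.456232) = 0.633667

0.633667


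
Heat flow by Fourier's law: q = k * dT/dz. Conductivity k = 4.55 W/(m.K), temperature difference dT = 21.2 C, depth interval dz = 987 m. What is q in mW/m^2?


q = k * dT / dz * 1000
= 4.55 * 21.2 / 987 * 1000
= 0.09773 * 1000
= 97.7305 mW/m^2

97.7305


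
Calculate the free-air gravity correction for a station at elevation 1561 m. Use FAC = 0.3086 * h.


FAC = 0.3086 * h
= 0.3086 * 1561
= 481.7246 mGal

481.7246


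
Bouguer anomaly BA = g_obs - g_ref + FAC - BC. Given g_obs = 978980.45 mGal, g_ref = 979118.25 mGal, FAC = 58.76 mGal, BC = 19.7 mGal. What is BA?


BA = g_obs - g_ref + FAC - BC
= 978980.45 - 979118.25 + 58.76 - 19.7
= -98.74 mGal

-98.74


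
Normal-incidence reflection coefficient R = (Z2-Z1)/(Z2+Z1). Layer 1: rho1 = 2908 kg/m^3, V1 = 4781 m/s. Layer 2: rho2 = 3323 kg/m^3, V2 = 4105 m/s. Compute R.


Z1 = 2908 * 4781 = 13903148
Z2 = 3323 * 4105 = 13640915
R = (13640915 - 13903148) / (13640915 + 13903148) = -262233 / 27544063 = -0.0095

-0.0095


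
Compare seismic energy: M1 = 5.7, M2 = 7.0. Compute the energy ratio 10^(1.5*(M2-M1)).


M2 - M1 = 7.0 - 5.7 = 1.3
1.5 * 1.3 = 1.95
ratio = 10^1.95 = 89.13

89.13


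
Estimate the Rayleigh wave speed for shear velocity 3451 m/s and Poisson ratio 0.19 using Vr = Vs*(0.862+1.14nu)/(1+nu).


Numerator factor = 0.862 + 1.14*0.19 = 1.0786
Denominator = 1 + 0.19 = 1.19
Vr = 3451 * 1.0786 / 1.19 = 3127.94 m/s

3127.94


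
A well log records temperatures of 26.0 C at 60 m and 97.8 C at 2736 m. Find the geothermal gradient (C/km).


dT = 97.8 - 26.0 = 71.8 C
dz = 2736 - 60 = 2676 m
gradient = dT/dz * 1000 = 71.8/2676 * 1000 = 26.8311 C/km

26.8311


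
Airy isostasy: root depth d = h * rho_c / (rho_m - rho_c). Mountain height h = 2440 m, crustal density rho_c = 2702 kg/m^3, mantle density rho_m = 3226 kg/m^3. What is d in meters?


rho_m - rho_c = 3226 - 2702 = 524
d = 2440 * 2702 / 524
= 6592880 / 524
= 12581.83 m

12581.83


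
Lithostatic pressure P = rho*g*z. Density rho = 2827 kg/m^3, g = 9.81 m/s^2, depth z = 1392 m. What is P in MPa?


P = rho * g * z / 1e6
= 2827 * 9.81 * 1392 / 1e6
= 38604155.04 / 1e6
= 38.6042 MPa

38.6042


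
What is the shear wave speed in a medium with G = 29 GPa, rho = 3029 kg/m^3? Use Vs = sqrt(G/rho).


Convert G to Pa: G = 29e9 Pa
Compute G/rho = 29e9 / 3029 = 9574116.8703
Vs = sqrt(9574116.8703) = 3094.21 m/s

3094.21


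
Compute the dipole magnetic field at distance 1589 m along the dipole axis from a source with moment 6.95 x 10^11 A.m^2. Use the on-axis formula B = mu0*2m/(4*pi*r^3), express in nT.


m = 6.95 x 10^11 = 695000000000 A.m^2
2m = 1390000000000 A.m^2
r^3 = 1589^3 = 4012099469
B = (4pi*10^-7) * 1390000000000 / (4*pi * 4012099469) * 1e9
= 1746725.515396 / 50417528869.13 * 1e9
= 34645.2029 nT

34645.2029


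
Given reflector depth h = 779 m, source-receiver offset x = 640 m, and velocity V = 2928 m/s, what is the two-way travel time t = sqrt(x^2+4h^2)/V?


x^2 + 4h^2 = 640^2 + 4*779^2 = 409600 + 2427364 = 2836964
sqrt(2836964) = 1684.3289
t = 1684.3289 / 2928 = 0.5752 s

0.5752


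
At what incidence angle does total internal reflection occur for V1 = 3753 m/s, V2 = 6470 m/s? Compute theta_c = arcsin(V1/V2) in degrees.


V1/V2 = 3753/6470 = 0.580062
theta_c = arcsin(0.580062) = 35.4549 degrees

35.4549


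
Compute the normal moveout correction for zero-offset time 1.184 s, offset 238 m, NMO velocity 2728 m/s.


x/Vnmo = 238/2728 = 0.087243
(x/Vnmo)^2 = 0.007611
t0^2 = 1.401856
sqrt(1.401856 + 0.007611) = 1.18721
dt = 1.18721 - 1.184 = 0.00321

0.00321


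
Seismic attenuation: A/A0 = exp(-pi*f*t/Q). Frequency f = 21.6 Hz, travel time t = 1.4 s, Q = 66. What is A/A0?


pi*f*t/Q = pi*21.6*1.4/66 = 1.439421
A/A0 = exp(-1.439421) = 0.237065

0.237065


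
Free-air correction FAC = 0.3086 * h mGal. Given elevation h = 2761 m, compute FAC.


FAC = 0.3086 * h
= 0.3086 * 2761
= 852.0446 mGal

852.0446


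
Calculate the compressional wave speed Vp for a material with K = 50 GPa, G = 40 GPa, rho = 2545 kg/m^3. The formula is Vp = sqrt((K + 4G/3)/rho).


First compute the effective modulus:
K + 4G/3 = 50e9 + 4*40e9/3 = 103333333333.33 Pa
Then divide by density:
103333333333.33 / 2545 = 40602488.5396 Pa/(kg/m^3)
Take the square root:
Vp = sqrt(40602488.5396) = 6372.01 m/s

6372.01


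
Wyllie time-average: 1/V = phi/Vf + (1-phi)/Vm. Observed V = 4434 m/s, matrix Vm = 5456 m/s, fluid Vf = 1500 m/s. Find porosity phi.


1/V - 1/Vm = 1/4434 - 1/5456 = 4.225e-05
1/Vf - 1/Vm = 1/1500 - 1/5456 = 0.00048338
phi = 4.225e-05 / 0.00048338 = 0.0874

0.0874


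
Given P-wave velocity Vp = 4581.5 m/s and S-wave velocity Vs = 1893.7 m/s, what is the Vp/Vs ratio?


Vp/Vs = 4581.5 / 1893.7
= 2.4193

2.4193


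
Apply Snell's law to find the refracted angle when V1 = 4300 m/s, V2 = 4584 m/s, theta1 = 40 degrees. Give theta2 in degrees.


sin(theta1) = sin(40 deg) = 0.642788
sin(theta2) = V2/V1 * sin(theta1) = 4584/4300 * 0.642788 = 0.685241
theta2 = arcsin(0.685241) = 43.2546 degrees

43.2546


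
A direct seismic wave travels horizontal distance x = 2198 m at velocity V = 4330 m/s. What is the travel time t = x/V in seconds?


t = x / V
= 2198 / 4330
= 0.5076 s

0.5076


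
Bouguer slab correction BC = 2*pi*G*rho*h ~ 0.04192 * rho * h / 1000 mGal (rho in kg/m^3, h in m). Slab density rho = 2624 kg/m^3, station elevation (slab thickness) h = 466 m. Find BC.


BC = 0.04192 * rho * h / 1000
= 0.04192 * 2624 * 466 / 1000
= 51.2591 mGal

51.2591


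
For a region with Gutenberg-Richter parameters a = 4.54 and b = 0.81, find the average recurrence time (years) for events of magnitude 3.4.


log10(N) = 4.54 - 0.81*3.4 = 1.786
N = 10^1.786 = 61.094202
T = 1/N = 1/61.094202 = 0.0164 years

0.0164


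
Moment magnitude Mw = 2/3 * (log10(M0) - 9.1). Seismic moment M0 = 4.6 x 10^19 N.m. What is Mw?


log10(M0) = log10(4.6 x 10^19) = 19.6628
Mw = 2/3 * (19.6628 - 9.1)
= 2/3 * 10.5628
= 7.04

7.04


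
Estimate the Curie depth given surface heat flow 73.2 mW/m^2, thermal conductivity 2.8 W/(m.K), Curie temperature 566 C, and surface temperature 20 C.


T_Curie - T_surf = 566 - 20 = 546 C
Convert q to W/m^2: 73.2 mW/m^2 = 0.0732 W/m^2
d = 546 * 2.8 / 0.0732 = 20885.25 m

20885.25


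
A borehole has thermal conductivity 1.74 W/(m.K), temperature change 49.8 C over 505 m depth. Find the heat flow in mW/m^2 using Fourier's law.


q = k * dT / dz * 1000
= 1.74 * 49.8 / 505 * 1000
= 0.171588 * 1000
= 171.5881 mW/m^2

171.5881


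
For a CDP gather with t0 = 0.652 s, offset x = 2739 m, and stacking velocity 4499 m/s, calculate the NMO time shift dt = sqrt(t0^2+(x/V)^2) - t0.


x/Vnmo = 2739/4499 = 0.608802
(x/Vnmo)^2 = 0.37064
t0^2 = 0.425104
sqrt(0.425104 + 0.37064) = 0.892045
dt = 0.892045 - 0.652 = 0.240045

0.240045


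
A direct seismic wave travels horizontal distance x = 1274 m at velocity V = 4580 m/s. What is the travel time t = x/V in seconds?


t = x / V
= 1274 / 4580
= 0.2782 s

0.2782


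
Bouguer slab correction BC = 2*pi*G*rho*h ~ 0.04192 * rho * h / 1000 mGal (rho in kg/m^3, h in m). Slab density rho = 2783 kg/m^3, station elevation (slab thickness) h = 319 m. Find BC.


BC = 0.04192 * rho * h / 1000
= 0.04192 * 2783 * 319 / 1000
= 37.2156 mGal

37.2156


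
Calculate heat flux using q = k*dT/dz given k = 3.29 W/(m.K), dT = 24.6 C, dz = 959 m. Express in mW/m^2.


q = k * dT / dz * 1000
= 3.29 * 24.6 / 959 * 1000
= 0.084394 * 1000
= 84.3942 mW/m^2

84.3942


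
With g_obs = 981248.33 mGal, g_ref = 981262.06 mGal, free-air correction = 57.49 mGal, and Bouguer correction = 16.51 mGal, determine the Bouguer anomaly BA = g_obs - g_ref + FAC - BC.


BA = g_obs - g_ref + FAC - BC
= 981248.33 - 981262.06 + 57.49 - 16.51
= 27.25 mGal

27.25


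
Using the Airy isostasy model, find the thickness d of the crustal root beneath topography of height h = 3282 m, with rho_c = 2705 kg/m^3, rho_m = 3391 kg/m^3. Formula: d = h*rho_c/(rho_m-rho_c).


rho_m - rho_c = 3391 - 2705 = 686
d = 3282 * 2705 / 686
= 8877810 / 686
= 12941.41 m

12941.41


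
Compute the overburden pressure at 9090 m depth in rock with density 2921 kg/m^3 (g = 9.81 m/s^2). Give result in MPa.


P = rho * g * z / 1e6
= 2921 * 9.81 * 9090 / 1e6
= 260474040.9 / 1e6
= 260.474 MPa

260.474


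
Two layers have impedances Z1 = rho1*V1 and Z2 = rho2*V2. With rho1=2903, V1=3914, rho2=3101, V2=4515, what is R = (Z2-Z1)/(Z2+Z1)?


Z1 = 2903 * 3914 = 11362342
Z2 = 3101 * 4515 = 14001015
R = (14001015 - 11362342) / (14001015 + 11362342) = 2638673 / 25363357 = 0.104

0.104


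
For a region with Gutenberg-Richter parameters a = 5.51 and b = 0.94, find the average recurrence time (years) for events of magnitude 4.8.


log10(N) = 5.51 - 0.94*4.8 = 0.998
N = 10^0.998 = 9.954054
T = 1/N = 1/9.954054 = 0.1005 years

0.1005


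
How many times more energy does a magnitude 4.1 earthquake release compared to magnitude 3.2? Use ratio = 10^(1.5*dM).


M2 - M1 = 4.1 - 3.2 = 0.9
1.5 * 0.9 = 1.35
ratio = 10^1.35 = 22.39

22.39


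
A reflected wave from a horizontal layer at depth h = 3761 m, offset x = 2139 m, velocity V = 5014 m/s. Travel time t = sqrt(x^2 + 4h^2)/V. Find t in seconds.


x^2 + 4h^2 = 2139^2 + 4*3761^2 = 4575321 + 56580484 = 61155805
sqrt(61155805) = 7820.2177
t = 7820.2177 / 5014 = 1.5597 s

1.5597


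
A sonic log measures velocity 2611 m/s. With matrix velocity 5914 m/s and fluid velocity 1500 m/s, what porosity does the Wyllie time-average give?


1/V - 1/Vm = 1/2611 - 1/5914 = 0.0002139
1/Vf - 1/Vm = 1/1500 - 1/5914 = 0.00049758
phi = 0.0002139 / 0.00049758 = 0.4299

0.4299


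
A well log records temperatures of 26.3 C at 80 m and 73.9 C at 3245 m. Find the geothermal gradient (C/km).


dT = 73.9 - 26.3 = 47.6 C
dz = 3245 - 80 = 3165 m
gradient = dT/dz * 1000 = 47.6/3165 * 1000 = 15.0395 C/km

15.0395


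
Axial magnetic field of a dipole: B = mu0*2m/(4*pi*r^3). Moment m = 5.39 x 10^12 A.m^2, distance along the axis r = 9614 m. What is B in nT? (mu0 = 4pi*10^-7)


m = 5.39 x 10^12 = 5390000000000 A.m^2
2m = 10780000000000 A.m^2
r^3 = 9614^3 = 888612367544
B = (4pi*10^-7) * 10780000000000 / (4*pi * 888612367544) * 1e9
= 13546547.522279 / 11166632343061.05 * 1e9
= 1213.1274 nT

1213.1274


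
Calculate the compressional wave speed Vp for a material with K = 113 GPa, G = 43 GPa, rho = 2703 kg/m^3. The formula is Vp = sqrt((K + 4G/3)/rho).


First compute the effective modulus:
K + 4G/3 = 113e9 + 4*43e9/3 = 170333333333.33 Pa
Then divide by density:
170333333333.33 / 2703 = 63016401.5292 Pa/(kg/m^3)
Take the square root:
Vp = sqrt(63016401.5292) = 7938.29 m/s

7938.29


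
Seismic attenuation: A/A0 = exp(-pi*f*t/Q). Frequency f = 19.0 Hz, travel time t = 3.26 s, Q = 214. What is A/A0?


pi*f*t/Q = pi*19.0*3.26/214 = 0.9093
A/A0 = exp(-0.9093) = 0.402806

0.402806


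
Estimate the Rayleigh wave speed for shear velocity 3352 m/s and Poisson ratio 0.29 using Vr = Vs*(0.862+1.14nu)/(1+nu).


Numerator factor = 0.862 + 1.14*0.29 = 1.1926
Denominator = 1 + 0.29 = 1.29
Vr = 3352 * 1.1926 / 1.29 = 3098.91 m/s

3098.91


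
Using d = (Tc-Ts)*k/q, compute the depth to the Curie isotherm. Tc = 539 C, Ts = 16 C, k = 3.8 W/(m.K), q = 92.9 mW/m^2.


T_Curie - T_surf = 539 - 16 = 523 C
Convert q to W/m^2: 92.9 mW/m^2 = 0.0929 W/m^2
d = 523 * 3.8 / 0.0929 = 21392.9 m

21392.9


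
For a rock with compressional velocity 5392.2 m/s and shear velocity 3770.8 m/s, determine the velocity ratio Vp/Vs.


Vp/Vs = 5392.2 / 3770.8
= 1.43

1.43


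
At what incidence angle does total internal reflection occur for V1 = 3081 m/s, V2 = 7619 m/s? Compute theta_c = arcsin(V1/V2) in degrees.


V1/V2 = 3081/7619 = 0.404384
theta_c = arcsin(0.404384) = 23.8525 degrees

23.8525


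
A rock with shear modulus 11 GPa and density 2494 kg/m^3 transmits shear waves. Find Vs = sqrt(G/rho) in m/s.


Convert G to Pa: G = 11e9 Pa
Compute G/rho = 11e9 / 2494 = 4410585.405
Vs = sqrt(4410585.405) = 2100.14 m/s

2100.14


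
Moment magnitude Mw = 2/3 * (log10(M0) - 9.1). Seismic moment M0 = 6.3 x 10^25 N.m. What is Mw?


log10(M0) = log10(6.3 x 10^25) = 25.7993
Mw = 2/3 * (25.7993 - 9.1)
= 2/3 * 16.6993
= 11.13

11.13


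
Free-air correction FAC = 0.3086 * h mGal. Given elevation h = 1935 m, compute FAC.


FAC = 0.3086 * h
= 0.3086 * 1935
= 597.141 mGal

597.141


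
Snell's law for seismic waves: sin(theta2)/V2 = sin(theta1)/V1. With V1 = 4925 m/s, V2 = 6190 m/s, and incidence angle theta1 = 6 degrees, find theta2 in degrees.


sin(theta1) = sin(6 deg) = 0.104528
sin(theta2) = V2/V1 * sin(theta1) = 6190/4925 * 0.104528 = 0.131377
theta2 = arcsin(0.131377) = 7.5492 degrees

7.5492


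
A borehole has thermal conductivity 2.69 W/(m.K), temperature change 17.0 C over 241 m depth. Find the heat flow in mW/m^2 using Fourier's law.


q = k * dT / dz * 1000
= 2.69 * 17.0 / 241 * 1000
= 0.189751 * 1000
= 189.751 mW/m^2

189.751


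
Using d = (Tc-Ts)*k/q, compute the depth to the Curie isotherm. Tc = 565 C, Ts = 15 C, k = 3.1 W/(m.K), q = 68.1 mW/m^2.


T_Curie - T_surf = 565 - 15 = 550 C
Convert q to W/m^2: 68.1 mW/m^2 = 0.0681 W/m^2
d = 550 * 3.1 / 0.0681 = 25036.71 m

25036.71


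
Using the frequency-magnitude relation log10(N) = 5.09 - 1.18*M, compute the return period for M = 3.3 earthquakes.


log10(N) = 5.09 - 1.18*3.3 = 1.196
N = 10^1.196 = 15.703628
T = 1/N = 1/15.703628 = 0.0637 years

0.0637


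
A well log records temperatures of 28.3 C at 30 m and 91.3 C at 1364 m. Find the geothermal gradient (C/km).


dT = 91.3 - 28.3 = 63.0 C
dz = 1364 - 30 = 1334 m
gradient = dT/dz * 1000 = 63.0/1334 * 1000 = 47.2264 C/km

47.2264


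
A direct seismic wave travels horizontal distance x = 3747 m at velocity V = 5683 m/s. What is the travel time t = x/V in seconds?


t = x / V
= 3747 / 5683
= 0.6593 s

0.6593


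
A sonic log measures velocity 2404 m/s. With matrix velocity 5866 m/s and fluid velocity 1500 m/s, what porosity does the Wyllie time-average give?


1/V - 1/Vm = 1/2404 - 1/5866 = 0.0002455
1/Vf - 1/Vm = 1/1500 - 1/5866 = 0.00049619
phi = 0.0002455 / 0.00049619 = 0.4948

0.4948


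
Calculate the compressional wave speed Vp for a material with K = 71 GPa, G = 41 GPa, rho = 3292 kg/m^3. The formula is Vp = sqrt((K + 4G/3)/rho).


First compute the effective modulus:
K + 4G/3 = 71e9 + 4*41e9/3 = 125666666666.67 Pa
Then divide by density:
125666666666.67 / 3292 = 38173349.5342 Pa/(kg/m^3)
Take the square root:
Vp = sqrt(38173349.5342) = 6178.46 m/s

6178.46


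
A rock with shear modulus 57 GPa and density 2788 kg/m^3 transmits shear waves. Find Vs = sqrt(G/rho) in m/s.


Convert G to Pa: G = 57e9 Pa
Compute G/rho = 57e9 / 2788 = 20444763.2712
Vs = sqrt(20444763.2712) = 4521.59 m/s

4521.59


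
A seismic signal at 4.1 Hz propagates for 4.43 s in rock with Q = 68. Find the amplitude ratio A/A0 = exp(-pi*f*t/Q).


pi*f*t/Q = pi*4.1*4.43/68 = 0.839129
A/A0 = exp(-0.839129) = 0.432087

0.432087


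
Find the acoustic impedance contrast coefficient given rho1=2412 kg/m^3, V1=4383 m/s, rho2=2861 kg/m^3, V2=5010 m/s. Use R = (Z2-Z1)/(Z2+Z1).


Z1 = 2412 * 4383 = 10571796
Z2 = 2861 * 5010 = 14333610
R = (14333610 - 10571796) / (14333610 + 10571796) = 3761814 / 24905406 = 0.151

0.151


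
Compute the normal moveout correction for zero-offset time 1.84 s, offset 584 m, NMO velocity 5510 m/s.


x/Vnmo = 584/5510 = 0.105989
(x/Vnmo)^2 = 0.011234
t0^2 = 3.3856
sqrt(3.3856 + 0.011234) = 1.84305
dt = 1.84305 - 1.84 = 0.00305

0.00305


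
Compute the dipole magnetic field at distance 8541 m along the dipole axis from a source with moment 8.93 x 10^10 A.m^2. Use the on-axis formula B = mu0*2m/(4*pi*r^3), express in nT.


m = 8.93 x 10^10 = 89300000000 A.m^2
2m = 178600000000 A.m^2
r^3 = 8541^3 = 623054684421
B = (4pi*10^-7) * 178600000000 / (4*pi * 623054684421) * 1e9
= 224435.379172 / 7829536077446.88 * 1e9
= 28.6652 nT

28.6652


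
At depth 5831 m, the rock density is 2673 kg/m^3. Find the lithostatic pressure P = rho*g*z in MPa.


P = rho * g * z / 1e6
= 2673 * 9.81 * 5831 / 1e6
= 152901240.03 / 1e6
= 152.9012 MPa

152.9012


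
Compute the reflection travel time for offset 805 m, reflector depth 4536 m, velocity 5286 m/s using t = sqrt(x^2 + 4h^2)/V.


x^2 + 4h^2 = 805^2 + 4*4536^2 = 648025 + 82301184 = 82949209
sqrt(82949209) = 9107.6456
t = 9107.6456 / 5286 = 1.723 s

1.723


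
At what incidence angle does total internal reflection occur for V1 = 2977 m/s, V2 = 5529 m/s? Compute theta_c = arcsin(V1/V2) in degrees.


V1/V2 = 2977/5529 = 0.538434
theta_c = arcsin(0.538434) = 32.5771 degrees

32.5771


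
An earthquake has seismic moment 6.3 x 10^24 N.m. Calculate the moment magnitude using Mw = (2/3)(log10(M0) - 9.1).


log10(M0) = log10(6.3 x 10^24) = 24.7993
Mw = 2/3 * (24.7993 - 9.1)
= 2/3 * 15.6993
= 10.47

10.47


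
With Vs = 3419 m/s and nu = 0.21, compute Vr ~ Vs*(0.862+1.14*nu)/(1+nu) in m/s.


Numerator factor = 0.862 + 1.14*0.21 = 1.1014
Denominator = 1 + 0.21 = 1.21
Vr = 3419 * 1.1014 / 1.21 = 3112.14 m/s

3112.14


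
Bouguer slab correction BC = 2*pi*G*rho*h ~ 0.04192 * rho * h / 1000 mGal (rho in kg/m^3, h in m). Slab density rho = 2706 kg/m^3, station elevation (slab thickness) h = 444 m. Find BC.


BC = 0.04192 * rho * h / 1000
= 0.04192 * 2706 * 444 / 1000
= 50.3654 mGal

50.3654


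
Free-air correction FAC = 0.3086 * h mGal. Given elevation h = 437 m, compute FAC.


FAC = 0.3086 * h
= 0.3086 * 437
= 134.8582 mGal

134.8582


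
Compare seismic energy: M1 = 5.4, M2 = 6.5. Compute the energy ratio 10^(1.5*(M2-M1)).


M2 - M1 = 6.5 - 5.4 = 1.1
1.5 * 1.1 = 1.65
ratio = 10^1.65 = 44.67

44.67


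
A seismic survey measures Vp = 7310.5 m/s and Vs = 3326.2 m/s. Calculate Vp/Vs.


Vp/Vs = 7310.5 / 3326.2
= 2.1979

2.1979


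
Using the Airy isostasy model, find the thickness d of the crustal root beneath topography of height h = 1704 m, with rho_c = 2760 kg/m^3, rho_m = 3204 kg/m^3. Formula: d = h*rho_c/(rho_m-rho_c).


rho_m - rho_c = 3204 - 2760 = 444
d = 1704 * 2760 / 444
= 4703040 / 444
= 10592.43 m

10592.43


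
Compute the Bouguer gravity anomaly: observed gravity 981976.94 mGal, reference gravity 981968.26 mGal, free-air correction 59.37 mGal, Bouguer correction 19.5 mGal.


BA = g_obs - g_ref + FAC - BC
= 981976.94 - 981968.26 + 59.37 - 19.5
= 48.55 mGal

48.55


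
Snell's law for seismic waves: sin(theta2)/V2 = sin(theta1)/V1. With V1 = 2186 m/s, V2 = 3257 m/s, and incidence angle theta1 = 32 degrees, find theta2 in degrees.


sin(theta1) = sin(32 deg) = 0.529919
sin(theta2) = V2/V1 * sin(theta1) = 3257/2186 * 0.529919 = 0.789546
theta2 = arcsin(0.789546) = 52.1431 degrees

52.1431


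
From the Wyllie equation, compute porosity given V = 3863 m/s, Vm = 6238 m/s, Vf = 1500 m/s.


1/V - 1/Vm = 1/3863 - 1/6238 = 9.856e-05
1/Vf - 1/Vm = 1/1500 - 1/6238 = 0.00050636
phi = 9.856e-05 / 0.00050636 = 0.1946

0.1946


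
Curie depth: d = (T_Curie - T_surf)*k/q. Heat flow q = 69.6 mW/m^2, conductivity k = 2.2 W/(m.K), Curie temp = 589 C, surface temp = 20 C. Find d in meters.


T_Curie - T_surf = 589 - 20 = 569 C
Convert q to W/m^2: 69.6 mW/m^2 = 0.0696 W/m^2
d = 569 * 2.2 / 0.0696 = 17985.63 m

17985.63


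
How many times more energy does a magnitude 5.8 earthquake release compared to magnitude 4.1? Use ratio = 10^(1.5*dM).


M2 - M1 = 5.8 - 4.1 = 1.7
1.5 * 1.7 = 2.55
ratio = 10^2.55 = 354.81

354.81


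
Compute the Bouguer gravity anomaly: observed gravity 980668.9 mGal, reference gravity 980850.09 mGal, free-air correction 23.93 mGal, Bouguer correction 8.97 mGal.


BA = g_obs - g_ref + FAC - BC
= 980668.9 - 980850.09 + 23.93 - 8.97
= -166.23 mGal

-166.23


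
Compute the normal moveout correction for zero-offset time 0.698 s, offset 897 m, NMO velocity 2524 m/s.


x/Vnmo = 897/2524 = 0.355388
(x/Vnmo)^2 = 0.126301
t0^2 = 0.487204
sqrt(0.487204 + 0.126301) = 0.783265
dt = 0.783265 - 0.698 = 0.085265

0.085265


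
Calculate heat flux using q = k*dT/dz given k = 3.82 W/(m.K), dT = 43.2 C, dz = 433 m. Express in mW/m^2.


q = k * dT / dz * 1000
= 3.82 * 43.2 / 433 * 1000
= 0.381118 * 1000
= 381.1178 mW/m^2

381.1178


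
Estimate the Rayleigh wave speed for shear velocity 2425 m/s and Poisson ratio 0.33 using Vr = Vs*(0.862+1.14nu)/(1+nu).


Numerator factor = 0.862 + 1.14*0.33 = 1.2382
Denominator = 1 + 0.33 = 1.33
Vr = 2425 * 1.2382 / 1.33 = 2257.62 m/s

2257.62


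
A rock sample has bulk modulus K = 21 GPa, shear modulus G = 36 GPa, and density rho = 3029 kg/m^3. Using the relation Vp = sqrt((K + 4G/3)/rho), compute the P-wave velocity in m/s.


First compute the effective modulus:
K + 4G/3 = 21e9 + 4*36e9/3 = 69000000000.0 Pa
Then divide by density:
69000000000.0 / 3029 = 22779795.312 Pa/(kg/m^3)
Take the square root:
Vp = sqrt(22779795.312) = 4772.82 m/s

4772.82


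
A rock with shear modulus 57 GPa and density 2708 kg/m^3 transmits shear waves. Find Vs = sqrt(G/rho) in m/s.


Convert G to Pa: G = 57e9 Pa
Compute G/rho = 57e9 / 2708 = 21048744.4609
Vs = sqrt(21048744.4609) = 4587.89 m/s

4587.89


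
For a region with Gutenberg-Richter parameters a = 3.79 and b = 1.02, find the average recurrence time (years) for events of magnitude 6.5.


log10(N) = 3.79 - 1.02*6.5 = -2.84
N = 10^-2.84 = 0.001445
T = 1/N = 1/0.001445 = 691.831 years

691.831


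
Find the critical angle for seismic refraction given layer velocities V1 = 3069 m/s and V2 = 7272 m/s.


V1/V2 = 3069/7272 = 0.42203
theta_c = arcsin(0.42203) = 24.9628 degrees

24.9628


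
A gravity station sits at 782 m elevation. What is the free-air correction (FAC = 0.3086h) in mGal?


FAC = 0.3086 * h
= 0.3086 * 782
= 241.3252 mGal

241.3252


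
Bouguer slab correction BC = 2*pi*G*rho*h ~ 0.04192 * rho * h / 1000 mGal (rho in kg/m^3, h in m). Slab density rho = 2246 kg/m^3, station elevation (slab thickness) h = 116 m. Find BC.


BC = 0.04192 * rho * h / 1000
= 0.04192 * 2246 * 116 / 1000
= 10.9217 mGal

10.9217


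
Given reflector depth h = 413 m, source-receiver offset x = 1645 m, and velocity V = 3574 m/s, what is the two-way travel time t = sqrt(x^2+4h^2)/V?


x^2 + 4h^2 = 1645^2 + 4*413^2 = 2706025 + 682276 = 3388301
sqrt(3388301) = 1840.7338
t = 1840.7338 / 3574 = 0.515 s

0.515


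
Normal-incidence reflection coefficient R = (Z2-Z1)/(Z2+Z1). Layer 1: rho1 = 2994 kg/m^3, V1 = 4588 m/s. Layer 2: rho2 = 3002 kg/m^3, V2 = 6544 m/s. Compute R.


Z1 = 2994 * 4588 = 13736472
Z2 = 3002 * 6544 = 19645088
R = (19645088 - 13736472) / (19645088 + 13736472) = 5908616 / 33381560 = 0.177

0.177


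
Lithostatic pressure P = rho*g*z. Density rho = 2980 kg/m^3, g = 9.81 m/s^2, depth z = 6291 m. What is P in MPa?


P = rho * g * z / 1e6
= 2980 * 9.81 * 6291 / 1e6
= 183909835.8 / 1e6
= 183.9098 MPa

183.9098


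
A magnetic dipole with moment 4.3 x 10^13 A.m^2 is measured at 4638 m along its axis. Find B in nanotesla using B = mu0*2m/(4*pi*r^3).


m = 4.3 x 10^13 = 43000000000000 A.m^2
2m = 86000000000000 A.m^2
r^3 = 4638^3 = 99768222072
B = (4pi*10^-7) * 86000000000000 / (4*pi * 99768222072) * 1e9
= 108070787.283489 / 1253724454092.44 * 1e9
= 86199.7921 nT

86199.7921


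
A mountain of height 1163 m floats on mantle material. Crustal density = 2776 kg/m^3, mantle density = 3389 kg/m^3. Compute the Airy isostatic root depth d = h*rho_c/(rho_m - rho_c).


rho_m - rho_c = 3389 - 2776 = 613
d = 1163 * 2776 / 613
= 3228488 / 613
= 5266.7 m

5266.7


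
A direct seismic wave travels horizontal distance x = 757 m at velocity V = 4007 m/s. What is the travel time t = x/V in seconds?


t = x / V
= 757 / 4007
= 0.1889 s

0.1889


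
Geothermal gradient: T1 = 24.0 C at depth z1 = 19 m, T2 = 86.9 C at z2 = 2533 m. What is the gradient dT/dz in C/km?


dT = 86.9 - 24.0 = 62.9 C
dz = 2533 - 19 = 2514 m
gradient = dT/dz * 1000 = 62.9/2514 * 1000 = 25.0199 C/km

25.0199


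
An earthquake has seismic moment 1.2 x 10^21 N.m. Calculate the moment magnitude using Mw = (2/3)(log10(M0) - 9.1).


log10(M0) = log10(1.2 x 10^21) = 21.0792
Mw = 2/3 * (21.0792 - 9.1)
= 2/3 * 11.9792
= 7.99

7.99


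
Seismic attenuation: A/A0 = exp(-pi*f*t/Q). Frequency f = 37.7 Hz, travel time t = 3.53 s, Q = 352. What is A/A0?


pi*f*t/Q = pi*37.7*3.53/352 = 1.187745
A/A0 = exp(-1.187745) = 0.304908

0.304908


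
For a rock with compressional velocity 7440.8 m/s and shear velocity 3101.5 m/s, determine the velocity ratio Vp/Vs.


Vp/Vs = 7440.8 / 3101.5
= 2.3991

2.3991


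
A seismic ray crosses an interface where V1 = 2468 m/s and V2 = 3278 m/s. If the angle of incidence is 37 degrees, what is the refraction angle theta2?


sin(theta1) = sin(37 deg) = 0.601815
sin(theta2) = V2/V1 * sin(theta1) = 3278/2468 * 0.601815 = 0.799331
theta2 = arcsin(0.799331) = 53.0663 degrees

53.0663


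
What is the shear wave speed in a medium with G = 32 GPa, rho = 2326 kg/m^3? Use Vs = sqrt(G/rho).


Convert G to Pa: G = 32e9 Pa
Compute G/rho = 32e9 / 2326 = 13757523.6457
Vs = sqrt(13757523.6457) = 3709.11 m/s

3709.11


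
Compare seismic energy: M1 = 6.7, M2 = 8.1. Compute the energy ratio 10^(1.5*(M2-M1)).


M2 - M1 = 8.1 - 6.7 = 1.4
1.5 * 1.4 = 2.1
ratio = 10^2.1 = 125.89

125.89


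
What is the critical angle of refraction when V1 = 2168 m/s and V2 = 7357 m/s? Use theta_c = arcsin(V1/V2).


V1/V2 = 2168/7357 = 0.294685
theta_c = arcsin(0.294685) = 17.1387 degrees

17.1387


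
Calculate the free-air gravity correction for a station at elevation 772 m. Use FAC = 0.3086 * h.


FAC = 0.3086 * h
= 0.3086 * 772
= 238.2392 mGal

238.2392


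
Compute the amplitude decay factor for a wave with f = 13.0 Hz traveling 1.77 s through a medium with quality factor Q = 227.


pi*f*t/Q = pi*13.0*1.77/227 = 0.31845
A/A0 = exp(-0.31845) = 0.727276

0.727276


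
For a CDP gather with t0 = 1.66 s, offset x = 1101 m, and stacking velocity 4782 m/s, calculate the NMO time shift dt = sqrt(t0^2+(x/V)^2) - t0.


x/Vnmo = 1101/4782 = 0.230238
(x/Vnmo)^2 = 0.05301
t0^2 = 2.7556
sqrt(2.7556 + 0.05301) = 1.675891
dt = 1.675891 - 1.66 = 0.015891

0.015891


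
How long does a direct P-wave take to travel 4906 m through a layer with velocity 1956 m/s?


t = x / V
= 4906 / 1956
= 2.5082 s

2.5082


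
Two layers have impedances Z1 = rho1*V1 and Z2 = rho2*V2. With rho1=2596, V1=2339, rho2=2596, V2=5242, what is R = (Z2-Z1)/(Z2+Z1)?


Z1 = 2596 * 2339 = 6072044
Z2 = 2596 * 5242 = 13608232
R = (13608232 - 6072044) / (13608232 + 6072044) = 7536188 / 19680276 = 0.3829

0.3829


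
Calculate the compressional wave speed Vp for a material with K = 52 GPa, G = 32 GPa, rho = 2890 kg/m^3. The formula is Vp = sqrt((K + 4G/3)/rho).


First compute the effective modulus:
K + 4G/3 = 52e9 + 4*32e9/3 = 94666666666.67 Pa
Then divide by density:
94666666666.67 / 2890 = 32756632.0646 Pa/(kg/m^3)
Take the square root:
Vp = sqrt(32756632.0646) = 5723.34 m/s

5723.34


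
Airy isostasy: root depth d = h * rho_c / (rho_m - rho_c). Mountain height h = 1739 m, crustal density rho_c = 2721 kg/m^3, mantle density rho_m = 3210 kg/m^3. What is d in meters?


rho_m - rho_c = 3210 - 2721 = 489
d = 1739 * 2721 / 489
= 4731819 / 489
= 9676.52 m

9676.52


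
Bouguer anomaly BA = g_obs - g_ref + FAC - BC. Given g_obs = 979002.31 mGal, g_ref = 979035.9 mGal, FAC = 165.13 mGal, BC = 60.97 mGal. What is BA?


BA = g_obs - g_ref + FAC - BC
= 979002.31 - 979035.9 + 165.13 - 60.97
= 70.57 mGal

70.57


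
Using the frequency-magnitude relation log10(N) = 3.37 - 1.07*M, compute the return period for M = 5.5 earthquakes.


log10(N) = 3.37 - 1.07*5.5 = -2.515
N = 10^-2.515 = 0.003055
T = 1/N = 1/0.003055 = 327.3407 years

327.3407


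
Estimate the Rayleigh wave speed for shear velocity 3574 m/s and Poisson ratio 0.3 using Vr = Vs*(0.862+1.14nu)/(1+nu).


Numerator factor = 0.862 + 1.14*0.3 = 1.204
Denominator = 1 + 0.3 = 1.3
Vr = 3574 * 1.204 / 1.3 = 3310.07 m/s

3310.07


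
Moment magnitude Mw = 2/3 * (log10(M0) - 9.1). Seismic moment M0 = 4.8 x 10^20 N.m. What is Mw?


log10(M0) = log10(4.8 x 10^20) = 20.6812
Mw = 2/3 * (20.6812 - 9.1)
= 2/3 * 11.5812
= 7.72

7.72


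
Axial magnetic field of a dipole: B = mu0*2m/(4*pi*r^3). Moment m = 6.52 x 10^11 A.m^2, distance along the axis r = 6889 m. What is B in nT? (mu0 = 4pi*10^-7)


m = 6.52 x 10^11 = 652000000000 A.m^2
2m = 1304000000000 A.m^2
r^3 = 6889^3 = 326940373369
B = (4pi*10^-7) * 1304000000000 / (4*pi * 326940373369) * 1e9
= 1638654.728112 / 4108453900551.82 * 1e9
= 398.8495 nT

398.8495


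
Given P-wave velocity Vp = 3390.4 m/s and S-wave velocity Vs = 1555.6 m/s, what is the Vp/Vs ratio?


Vp/Vs = 3390.4 / 1555.6
= 2.1795

2.1795


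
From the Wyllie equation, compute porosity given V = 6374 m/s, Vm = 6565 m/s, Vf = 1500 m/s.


1/V - 1/Vm = 1/6374 - 1/6565 = 4.56e-06
1/Vf - 1/Vm = 1/1500 - 1/6565 = 0.00051434
phi = 4.56e-06 / 0.00051434 = 0.0089

0.0089


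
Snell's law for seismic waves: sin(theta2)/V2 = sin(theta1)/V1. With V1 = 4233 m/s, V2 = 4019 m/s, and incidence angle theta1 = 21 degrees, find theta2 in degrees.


sin(theta1) = sin(21 deg) = 0.358368
sin(theta2) = V2/V1 * sin(theta1) = 4019/4233 * 0.358368 = 0.340251
theta2 = arcsin(0.340251) = 19.8921 degrees

19.8921


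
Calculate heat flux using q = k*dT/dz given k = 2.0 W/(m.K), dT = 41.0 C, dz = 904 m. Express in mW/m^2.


q = k * dT / dz * 1000
= 2.0 * 41.0 / 904 * 1000
= 0.090708 * 1000
= 90.708 mW/m^2

90.708


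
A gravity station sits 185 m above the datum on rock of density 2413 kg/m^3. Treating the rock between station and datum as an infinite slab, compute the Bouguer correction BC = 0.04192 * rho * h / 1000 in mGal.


BC = 0.04192 * rho * h / 1000
= 0.04192 * 2413 * 185 / 1000
= 18.7133 mGal

18.7133


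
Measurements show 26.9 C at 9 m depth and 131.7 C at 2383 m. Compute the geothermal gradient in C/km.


dT = 131.7 - 26.9 = 104.8 C
dz = 2383 - 9 = 2374 m
gradient = dT/dz * 1000 = 104.8/2374 * 1000 = 44.1449 C/km

44.1449


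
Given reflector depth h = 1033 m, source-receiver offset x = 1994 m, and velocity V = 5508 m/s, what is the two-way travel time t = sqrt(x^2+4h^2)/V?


x^2 + 4h^2 = 1994^2 + 4*1033^2 = 3976036 + 4268356 = 8244392
sqrt(8244392) = 2871.3049
t = 2871.3049 / 5508 = 0.5213 s

0.5213


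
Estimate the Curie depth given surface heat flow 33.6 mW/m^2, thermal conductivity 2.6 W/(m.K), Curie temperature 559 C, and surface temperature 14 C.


T_Curie - T_surf = 559 - 14 = 545 C
Convert q to W/m^2: 33.6 mW/m^2 = 0.0336 W/m^2
d = 545 * 2.6 / 0.0336 = 42172.62 m

42172.62


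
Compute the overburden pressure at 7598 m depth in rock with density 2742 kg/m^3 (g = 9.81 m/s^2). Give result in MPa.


P = rho * g * z / 1e6
= 2742 * 9.81 * 7598 / 1e6
= 204378753.96 / 1e6
= 204.3788 MPa

204.3788


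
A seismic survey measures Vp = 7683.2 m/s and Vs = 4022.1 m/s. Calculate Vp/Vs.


Vp/Vs = 7683.2 / 4022.1
= 1.9102

1.9102


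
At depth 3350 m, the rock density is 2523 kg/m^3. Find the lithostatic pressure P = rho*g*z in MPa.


P = rho * g * z / 1e6
= 2523 * 9.81 * 3350 / 1e6
= 82914610.5 / 1e6
= 82.9146 MPa

82.9146


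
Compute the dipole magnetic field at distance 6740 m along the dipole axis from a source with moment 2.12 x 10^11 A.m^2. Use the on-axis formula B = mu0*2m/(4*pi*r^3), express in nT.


m = 2.12 x 10^11 = 212000000000 A.m^2
2m = 424000000000 A.m^2
r^3 = 6740^3 = 306182024000
B = (4pi*10^-7) * 424000000000 / (4*pi * 306182024000) * 1e9
= 532814.114049 / 3847596789038.61 * 1e9
= 138.4797 nT

138.4797


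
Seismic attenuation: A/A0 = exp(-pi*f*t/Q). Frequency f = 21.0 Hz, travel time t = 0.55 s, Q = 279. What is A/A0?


pi*f*t/Q = pi*21.0*0.55/279 = 0.130055
A/A0 = exp(-0.130055) = 0.878047

0.878047


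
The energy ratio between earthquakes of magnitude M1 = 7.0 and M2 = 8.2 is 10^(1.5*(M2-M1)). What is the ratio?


M2 - M1 = 8.2 - 7.0 = 1.2
1.5 * 1.2 = 1.8
ratio = 10^1.8 = 63.1

63.1


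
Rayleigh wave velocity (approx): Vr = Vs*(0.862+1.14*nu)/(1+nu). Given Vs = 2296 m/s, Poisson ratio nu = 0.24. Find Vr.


Numerator factor = 0.862 + 1.14*0.24 = 1.1356
Denominator = 1 + 0.24 = 1.24
Vr = 2296 * 1.1356 / 1.24 = 2102.69 m/s

2102.69


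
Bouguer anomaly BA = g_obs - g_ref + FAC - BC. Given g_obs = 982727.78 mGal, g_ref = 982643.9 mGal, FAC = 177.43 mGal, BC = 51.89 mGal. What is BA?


BA = g_obs - g_ref + FAC - BC
= 982727.78 - 982643.9 + 177.43 - 51.89
= 209.42 mGal

209.42


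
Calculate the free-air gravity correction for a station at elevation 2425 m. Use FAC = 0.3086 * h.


FAC = 0.3086 * h
= 0.3086 * 2425
= 748.355 mGal

748.355


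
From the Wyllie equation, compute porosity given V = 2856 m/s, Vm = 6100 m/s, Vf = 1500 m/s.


1/V - 1/Vm = 1/2856 - 1/6100 = 0.00018621
1/Vf - 1/Vm = 1/1500 - 1/6100 = 0.00050273
phi = 0.00018621 / 0.00050273 = 0.3704

0.3704


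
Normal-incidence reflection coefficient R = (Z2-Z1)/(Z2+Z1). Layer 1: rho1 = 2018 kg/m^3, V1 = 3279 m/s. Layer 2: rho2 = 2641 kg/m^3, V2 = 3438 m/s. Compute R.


Z1 = 2018 * 3279 = 6617022
Z2 = 2641 * 3438 = 9079758
R = (9079758 - 6617022) / (9079758 + 6617022) = 2462736 / 15696780 = 0.1569

0.1569


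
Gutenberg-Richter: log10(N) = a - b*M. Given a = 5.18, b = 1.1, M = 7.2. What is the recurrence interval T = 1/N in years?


log10(N) = 5.18 - 1.1*7.2 = -2.74
N = 10^-2.74 = 0.00182
T = 1/N = 1/0.00182 = 549.5409 years

549.5409


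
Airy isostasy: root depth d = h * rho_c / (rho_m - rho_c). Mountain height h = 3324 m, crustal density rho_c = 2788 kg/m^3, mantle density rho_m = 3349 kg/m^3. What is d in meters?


rho_m - rho_c = 3349 - 2788 = 561
d = 3324 * 2788 / 561
= 9267312 / 561
= 16519.27 m

16519.27


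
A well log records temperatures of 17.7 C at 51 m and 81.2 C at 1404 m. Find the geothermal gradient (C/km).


dT = 81.2 - 17.7 = 63.5 C
dz = 1404 - 51 = 1353 m
gradient = dT/dz * 1000 = 63.5/1353 * 1000 = 46.9327 C/km

46.9327


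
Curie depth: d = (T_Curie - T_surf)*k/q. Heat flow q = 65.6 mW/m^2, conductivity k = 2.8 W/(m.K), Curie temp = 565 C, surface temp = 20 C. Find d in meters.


T_Curie - T_surf = 565 - 20 = 545 C
Convert q to W/m^2: 65.6 mW/m^2 = 0.0656 W/m^2
d = 545 * 2.8 / 0.0656 = 23262.2 m

23262.2


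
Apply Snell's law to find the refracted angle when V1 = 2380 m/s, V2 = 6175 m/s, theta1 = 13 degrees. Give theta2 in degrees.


sin(theta1) = sin(13 deg) = 0.224951
sin(theta2) = V2/V1 * sin(theta1) = 6175/2380 * 0.224951 = 0.583644
theta2 = arcsin(0.583644) = 35.7073 degrees

35.7073


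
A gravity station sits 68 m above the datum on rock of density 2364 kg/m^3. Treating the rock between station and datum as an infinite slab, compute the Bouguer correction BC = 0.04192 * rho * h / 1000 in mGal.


BC = 0.04192 * rho * h / 1000
= 0.04192 * 2364 * 68 / 1000
= 6.7387 mGal

6.7387


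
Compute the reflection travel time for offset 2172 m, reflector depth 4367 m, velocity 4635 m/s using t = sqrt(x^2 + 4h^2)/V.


x^2 + 4h^2 = 2172^2 + 4*4367^2 = 4717584 + 76282756 = 81000340
sqrt(81000340) = 9000.0189
t = 9000.0189 / 4635 = 1.9418 s

1.9418


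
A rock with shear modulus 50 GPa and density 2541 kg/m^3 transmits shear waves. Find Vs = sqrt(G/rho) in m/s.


Convert G to Pa: G = 50e9 Pa
Compute G/rho = 50e9 / 2541 = 19677292.4046
Vs = sqrt(19677292.4046) = 4435.91 m/s

4435.91


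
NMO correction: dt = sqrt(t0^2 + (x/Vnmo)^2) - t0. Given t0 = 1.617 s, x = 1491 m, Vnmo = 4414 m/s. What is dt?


x/Vnmo = 1491/4414 = 0.337789
(x/Vnmo)^2 = 0.114101
t0^2 = 2.614689
sqrt(2.614689 + 0.114101) = 1.651905
dt = 1.651905 - 1.617 = 0.034905

0.034905


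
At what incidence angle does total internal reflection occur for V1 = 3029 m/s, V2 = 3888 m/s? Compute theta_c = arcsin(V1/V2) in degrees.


V1/V2 = 3029/3888 = 0.779064
theta_c = arcsin(0.779064) = 51.1749 degrees

51.1749


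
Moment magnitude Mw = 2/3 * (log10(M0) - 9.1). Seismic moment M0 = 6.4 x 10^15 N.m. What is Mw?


log10(M0) = log10(6.4 x 10^15) = 15.8062
Mw = 2/3 * (15.8062 - 9.1)
= 2/3 * 6.7062
= 4.47

4.47


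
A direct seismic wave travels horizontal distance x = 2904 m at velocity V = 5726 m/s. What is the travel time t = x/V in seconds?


t = x / V
= 2904 / 5726
= 0.5072 s

0.5072


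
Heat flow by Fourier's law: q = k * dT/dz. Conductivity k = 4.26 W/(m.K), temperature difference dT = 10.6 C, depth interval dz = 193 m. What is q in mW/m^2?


q = k * dT / dz * 1000
= 4.26 * 10.6 / 193 * 1000
= 0.233969 * 1000
= 233.9689 mW/m^2

233.9689


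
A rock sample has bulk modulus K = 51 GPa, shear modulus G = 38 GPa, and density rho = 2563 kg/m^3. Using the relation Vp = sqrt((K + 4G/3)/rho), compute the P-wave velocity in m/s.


First compute the effective modulus:
K + 4G/3 = 51e9 + 4*38e9/3 = 101666666666.67 Pa
Then divide by density:
101666666666.67 / 2563 = 39667056.8344 Pa/(kg/m^3)
Take the square root:
Vp = sqrt(39667056.8344) = 6298.18 m/s

6298.18


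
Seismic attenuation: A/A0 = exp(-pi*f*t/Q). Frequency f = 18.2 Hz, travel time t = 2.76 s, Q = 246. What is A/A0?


pi*f*t/Q = pi*18.2*2.76/246 = 0.641498
A/A0 = exp(-0.641498) = 0.526503

0.526503


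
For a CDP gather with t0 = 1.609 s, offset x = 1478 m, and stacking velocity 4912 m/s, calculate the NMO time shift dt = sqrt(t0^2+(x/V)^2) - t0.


x/Vnmo = 1478/4912 = 0.300896
(x/Vnmo)^2 = 0.090538
t0^2 = 2.588881
sqrt(2.588881 + 0.090538) = 1.636893
dt = 1.636893 - 1.609 = 0.027893

0.027893


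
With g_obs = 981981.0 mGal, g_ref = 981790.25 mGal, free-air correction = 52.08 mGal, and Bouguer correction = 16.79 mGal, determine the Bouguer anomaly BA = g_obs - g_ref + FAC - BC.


BA = g_obs - g_ref + FAC - BC
= 981981.0 - 981790.25 + 52.08 - 16.79
= 226.04 mGal

226.04


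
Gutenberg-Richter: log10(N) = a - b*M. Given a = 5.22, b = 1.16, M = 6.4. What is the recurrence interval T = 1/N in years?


log10(N) = 5.22 - 1.16*6.4 = -2.204
N = 10^-2.204 = 0.006252
T = 1/N = 1/0.006252 = 159.9558 years

159.9558


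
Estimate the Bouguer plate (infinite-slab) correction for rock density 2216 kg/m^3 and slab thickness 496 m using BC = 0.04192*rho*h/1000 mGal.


BC = 0.04192 * rho * h / 1000
= 0.04192 * 2216 * 496 / 1000
= 46.0758 mGal

46.0758
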